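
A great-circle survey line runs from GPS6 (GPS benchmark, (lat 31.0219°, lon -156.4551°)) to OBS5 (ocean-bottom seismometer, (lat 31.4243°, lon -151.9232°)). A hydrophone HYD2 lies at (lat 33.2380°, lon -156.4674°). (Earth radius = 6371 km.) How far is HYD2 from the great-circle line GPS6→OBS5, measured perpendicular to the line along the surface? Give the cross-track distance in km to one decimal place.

244.7 km

δ₁₃ = central angle GPS6→HYD2 = 0.038679 rad  (haversine)
θ₁₃ = bearing GPS6→HYD2 = 359.734°,  θ₁₂ = bearing GPS6→OBS5 = 82.900°
dₓₜ = R·arcsin(sin δ₁₃ · sin(θ₁₃ − θ₁₂)) = 6371·arcsin(0.03867·sin(276.834°)) = -244.670 km
|dₓₜ| = 244.670 km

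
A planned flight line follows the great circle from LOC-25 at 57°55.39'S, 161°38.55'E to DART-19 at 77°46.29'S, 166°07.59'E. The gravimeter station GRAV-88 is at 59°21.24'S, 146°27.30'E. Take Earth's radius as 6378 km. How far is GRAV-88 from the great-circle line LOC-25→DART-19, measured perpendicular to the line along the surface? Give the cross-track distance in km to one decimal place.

865.8 km

LOC-25: φ = -57.92317°, λ = +161.64250°
DART-19: φ = -77.77150°, λ = +166.12650°
GRAV-88: φ = -59.35400°, λ = +146.45500°
δ₁₃ = central angle LOC-25→GRAV-88 = 0.139873 rad  (haversine)
θ₁₃ = bearing LOC-25→GRAV-88 = 253.303°,  θ₁₂ = bearing LOC-25→DART-19 = 177.212°
dₓₜ = R·arcsin(sin δ₁₃ · sin(θ₁₃ − θ₁₂)) = 6378·arcsin(0.13942·sin(76.091°)) = 865.785 km
|dₓₜ| = 865.785 km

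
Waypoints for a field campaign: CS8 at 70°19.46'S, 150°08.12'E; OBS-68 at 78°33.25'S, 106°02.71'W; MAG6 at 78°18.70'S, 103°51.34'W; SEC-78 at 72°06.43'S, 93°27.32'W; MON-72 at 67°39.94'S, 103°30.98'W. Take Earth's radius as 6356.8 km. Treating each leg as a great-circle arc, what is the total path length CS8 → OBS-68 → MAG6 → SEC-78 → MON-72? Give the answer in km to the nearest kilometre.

CS8: φ = -70.32433°, λ = +150.13533°
OBS-68: φ = -78.55417°, λ = -106.04517°
MAG6: φ = -78.31167°, λ = -103.85567°
SEC-78: φ = -72.10717°, λ = -93.45533°
MON-72: φ = -67.66567°, λ = -103.51633°
CS8→OBS-68: c = 0.434862 rad, d = 2764.33 km
OBS-68→MAG6: c = 0.008753 rad, d = 55.64 km
MAG6→SEC-78: c = 0.117372 rad, d = 746.11 km
SEC-78→MON-72: c = 0.098003 rad, d = 622.99 km
Total = 2764.33 + 55.64 + 746.11 + 622.99 = 4189.07 km

4189 km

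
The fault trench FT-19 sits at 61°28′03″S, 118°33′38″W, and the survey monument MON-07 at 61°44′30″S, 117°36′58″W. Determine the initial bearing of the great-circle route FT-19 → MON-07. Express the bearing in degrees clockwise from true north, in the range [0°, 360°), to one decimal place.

121.8°

FT-19: φ = -61.46750°, λ = -118.56056°
MON-07: φ = -61.74167°, λ = -117.61611°
Δλ = 0.9444°
y = sin Δλ · cos φ₂ = 0.007804
x = cos φ₁ sin φ₂ − sin φ₁ cos φ₂ cos Δλ = -0.004842
θ = atan2(y, x) = 121.8161° → 121.8161° (mod 360°)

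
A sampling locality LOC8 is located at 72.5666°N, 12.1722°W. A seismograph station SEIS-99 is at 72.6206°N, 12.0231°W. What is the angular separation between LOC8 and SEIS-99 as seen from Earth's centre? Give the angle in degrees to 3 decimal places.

Δφ = 0.0540°,  Δλ = 0.1491°
a = sin²(Δφ/2) + cos φ₁ cos φ₂ sin²(Δλ/2) = 0.000000
c = 2·arcsin(√a) = 0.001222 rad = 0.0700°

0.070°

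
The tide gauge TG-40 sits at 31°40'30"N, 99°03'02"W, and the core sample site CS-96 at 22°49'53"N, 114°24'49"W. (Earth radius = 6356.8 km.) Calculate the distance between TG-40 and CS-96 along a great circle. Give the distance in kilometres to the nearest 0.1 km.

1802.1 km

TG-40: φ = +31.67500°, λ = -99.05056°
CS-96: φ = +22.83139°, λ = -114.41361°
Δφ = -8.8436°,  Δλ = -15.3631°
a = sin²(Δφ/2) + cos φ₁ cos φ₂ sin²(Δλ/2) = 0.019958
c = 2·arcsin(√a) = 0.283495 rad = 16.2431°
d = R·c = 6356.8 × 0.283495 = 1802.1 km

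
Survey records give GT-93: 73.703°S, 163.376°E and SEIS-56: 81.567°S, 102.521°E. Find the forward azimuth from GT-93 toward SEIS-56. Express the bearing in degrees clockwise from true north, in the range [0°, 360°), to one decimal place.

211.5°

Δλ = -60.8550°
y = sin Δλ · cos φ₂ = -0.128085
x = cos φ₁ sin φ₂ − sin φ₁ cos φ₂ cos Δλ = -0.209029
θ = atan2(y, x) = -148.5016° → 211.4984° (mod 360°)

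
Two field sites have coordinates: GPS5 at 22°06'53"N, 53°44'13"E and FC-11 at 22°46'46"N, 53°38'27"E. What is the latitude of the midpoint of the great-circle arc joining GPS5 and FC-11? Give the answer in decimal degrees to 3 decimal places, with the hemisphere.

GPS5: φ = +22.11472°, λ = +53.73694°
FC-11: φ = +22.77944°, λ = +53.64083°
Bx = cos φ₂ cos Δλ = 0.922001,  By = cos φ₂ sin Δλ = -0.001547
φₘ = atan2(sin φ₁ + sin φ₂, √((cos φ₁ + Bx)² + By²)) = 22.44709°
λₘ = λ₁ + atan2(By, cos φ₁ + Bx) = 53.68900°

22.447°N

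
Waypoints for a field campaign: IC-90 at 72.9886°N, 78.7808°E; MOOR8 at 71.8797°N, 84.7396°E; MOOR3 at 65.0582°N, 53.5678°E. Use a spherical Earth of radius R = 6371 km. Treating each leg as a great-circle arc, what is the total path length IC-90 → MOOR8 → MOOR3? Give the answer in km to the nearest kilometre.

IC-90→MOOR8: c = 0.036851 rad, d = 234.78 km
MOOR8→MOOR3: c = 0.228598 rad, d = 1456.40 km
Total = 234.78 + 1456.40 = 1691.18 km

1691 km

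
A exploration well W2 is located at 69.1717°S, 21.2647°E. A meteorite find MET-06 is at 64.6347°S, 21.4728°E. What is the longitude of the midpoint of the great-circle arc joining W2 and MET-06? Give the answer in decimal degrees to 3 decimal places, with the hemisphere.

Bx = cos φ₂ cos Δλ = 0.428385,  By = cos φ₂ sin Δλ = 0.001556
φₘ = atan2(sin φ₁ + sin φ₂, √((cos φ₁ + Bx)² + By²)) = -66.90323°
λₘ = λ₁ + atan2(By, cos φ₁ + Bx) = 21.37841°

21.378°E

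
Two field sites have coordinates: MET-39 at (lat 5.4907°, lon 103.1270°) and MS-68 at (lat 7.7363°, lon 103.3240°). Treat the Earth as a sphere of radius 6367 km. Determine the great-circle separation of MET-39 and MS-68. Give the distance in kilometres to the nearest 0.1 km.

Δφ = 2.2456°,  Δλ = 0.1970°
a = sin²(Δφ/2) + cos φ₁ cos φ₂ sin²(Δλ/2) = 0.000387
c = 2·arcsin(√a) = 0.039342 rad = 2.2541°
d = R·c = 6367 × 0.039342 = 250.5 km

250.5 km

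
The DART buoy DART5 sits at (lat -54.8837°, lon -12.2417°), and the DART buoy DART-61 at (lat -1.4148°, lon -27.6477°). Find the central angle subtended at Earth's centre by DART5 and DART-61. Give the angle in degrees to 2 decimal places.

Δφ = 53.4689°,  Δλ = -15.4060°
a = sin²(Δφ/2) + cos φ₁ cos φ₂ sin²(Δλ/2) = 0.212702
c = 2·arcsin(√a) = 0.958686 rad = 54.9287°

54.93°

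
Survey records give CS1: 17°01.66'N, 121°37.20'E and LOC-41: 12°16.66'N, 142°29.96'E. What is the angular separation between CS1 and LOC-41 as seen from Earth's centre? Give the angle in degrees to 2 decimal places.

CS1: φ = +17.02767°, λ = +121.62000°
LOC-41: φ = +12.27767°, λ = +142.49933°
Δφ = -4.7500°,  Δλ = 20.8793°
a = sin²(Δφ/2) + cos φ₁ cos φ₂ sin²(Δλ/2) = 0.032393
c = 2·arcsin(√a) = 0.361935 rad = 20.7374°

20.74°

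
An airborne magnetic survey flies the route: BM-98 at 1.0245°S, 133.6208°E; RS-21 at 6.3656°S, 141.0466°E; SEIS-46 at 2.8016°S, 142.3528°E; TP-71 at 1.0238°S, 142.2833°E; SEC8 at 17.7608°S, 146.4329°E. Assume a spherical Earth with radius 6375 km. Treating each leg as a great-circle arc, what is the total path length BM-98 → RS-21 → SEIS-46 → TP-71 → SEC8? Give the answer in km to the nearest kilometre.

3553 km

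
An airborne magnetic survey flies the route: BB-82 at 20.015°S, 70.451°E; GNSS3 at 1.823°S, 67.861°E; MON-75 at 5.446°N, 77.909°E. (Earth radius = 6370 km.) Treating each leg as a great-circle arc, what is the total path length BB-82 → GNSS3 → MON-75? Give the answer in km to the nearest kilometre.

3420 km

BB-82→GNSS3: c = 0.320569 rad, d = 2042.02 km
GNSS3→MON-75: c = 0.216283 rad, d = 1377.72 km
Total = 2042.02 + 1377.72 = 3419.74 km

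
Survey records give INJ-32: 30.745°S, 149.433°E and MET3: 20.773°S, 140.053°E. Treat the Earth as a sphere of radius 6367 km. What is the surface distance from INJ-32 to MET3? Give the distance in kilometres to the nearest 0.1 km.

Δφ = 9.9720°,  Δλ = -9.3800°
a = sin²(Δφ/2) + cos φ₁ cos φ₂ sin²(Δλ/2) = 0.012926
c = 2·arcsin(√a) = 0.227878 rad = 13.0565°
d = R·c = 6367 × 0.227878 = 1450.9 km

1450.9 km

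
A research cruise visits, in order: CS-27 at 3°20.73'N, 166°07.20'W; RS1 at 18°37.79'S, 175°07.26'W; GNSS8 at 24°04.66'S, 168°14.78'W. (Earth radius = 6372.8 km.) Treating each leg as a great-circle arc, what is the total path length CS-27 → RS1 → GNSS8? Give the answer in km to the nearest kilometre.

CS-27: φ = +3.34550°, λ = -166.12000°
RS1: φ = -18.62983°, λ = -175.12100°
GNSS8: φ = -24.07767°, λ = -168.24633°
CS-27→RS1: c = 0.413560 rad, d = 2635.54 km
RS1→GNSS8: c = 0.146672 rad, d = 934.71 km
Total = 2635.54 + 934.71 = 3570.25 km

3570 km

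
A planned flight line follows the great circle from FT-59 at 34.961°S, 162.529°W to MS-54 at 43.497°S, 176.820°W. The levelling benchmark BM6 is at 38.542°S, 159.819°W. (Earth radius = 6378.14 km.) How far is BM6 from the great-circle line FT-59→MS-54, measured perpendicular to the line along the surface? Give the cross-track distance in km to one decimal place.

456.6 km

δ₁₃ = central angle FT-59→BM6 = 0.073083 rad  (haversine)
θ₁₃ = bearing FT-59→BM6 = 149.572°,  θ₁₂ = bearing FT-59→MS-54 = 227.989°
dₓₜ = R·arcsin(sin δ₁₃ · sin(θ₁₃ − θ₁₂)) = 6378.14·arcsin(0.07302·sin(-78.417°)) = -456.625 km
|dₓₜ| = 456.625 km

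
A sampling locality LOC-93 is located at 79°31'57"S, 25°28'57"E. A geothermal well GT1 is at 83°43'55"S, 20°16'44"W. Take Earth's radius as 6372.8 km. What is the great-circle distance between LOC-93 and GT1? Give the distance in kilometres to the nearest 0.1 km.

LOC-93: φ = -79.53250°, λ = +25.48250°
GT1: φ = -83.73194°, λ = -20.27889°
Δφ = -4.1994°,  Δλ = -45.7614°
a = sin²(Δφ/2) + cos φ₁ cos φ₂ sin²(Δλ/2) = 0.004341
c = 2·arcsin(√a) = 0.131869 rad = 7.5555°
d = R·c = 6372.8 × 0.131869 = 840.4 km

840.4 km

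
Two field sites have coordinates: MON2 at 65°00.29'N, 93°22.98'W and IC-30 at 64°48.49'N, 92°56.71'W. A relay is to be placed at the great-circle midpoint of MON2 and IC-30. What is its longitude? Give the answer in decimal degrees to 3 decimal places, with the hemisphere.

93.163°W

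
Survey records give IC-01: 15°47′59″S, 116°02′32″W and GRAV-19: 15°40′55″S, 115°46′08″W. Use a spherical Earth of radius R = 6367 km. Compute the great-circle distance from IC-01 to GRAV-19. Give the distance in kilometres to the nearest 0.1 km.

IC-01: φ = -15.79972°, λ = -116.04222°
GRAV-19: φ = -15.68194°, λ = -115.76889°
Δφ = 0.1178°,  Δλ = 0.2733°
a = sin²(Δφ/2) + cos φ₁ cos φ₂ sin²(Δλ/2) = 0.000006
c = 2·arcsin(√a) = 0.005031 rad = 0.2882°
d = R·c = 6367 × 0.005031 = 32.0 km

32.0 km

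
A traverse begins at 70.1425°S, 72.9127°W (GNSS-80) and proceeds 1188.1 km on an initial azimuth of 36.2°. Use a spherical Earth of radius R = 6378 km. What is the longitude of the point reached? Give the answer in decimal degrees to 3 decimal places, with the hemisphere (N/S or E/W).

59.928°W

δ = d/R = 1188.1/6378 = 0.186281 rad
φ₂ = arcsin(sin φ₁ cos δ + cos φ₁ sin δ cos θ)
   = arcsin(-0.94054·0.98270 + 0.33968·0.18521·0.80696) = -60.86820°
λ₂ = λ₁ + atan2(sin θ sin δ cos φ₁, cos δ − sin φ₁ sin φ₂) = -59.92808°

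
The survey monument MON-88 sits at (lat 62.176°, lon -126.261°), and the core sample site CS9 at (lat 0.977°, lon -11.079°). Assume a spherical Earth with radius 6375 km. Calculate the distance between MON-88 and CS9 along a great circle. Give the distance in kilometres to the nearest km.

11190 km

Δφ = -61.1990°,  Δλ = 115.1820°
a = sin²(Δφ/2) + cos φ₁ cos φ₂ sin²(Δλ/2) = 0.591747
c = 2·arcsin(√a) = 1.755336 rad = 100.5734°
d = R·c = 6375 × 1.755336 = 11190.3 km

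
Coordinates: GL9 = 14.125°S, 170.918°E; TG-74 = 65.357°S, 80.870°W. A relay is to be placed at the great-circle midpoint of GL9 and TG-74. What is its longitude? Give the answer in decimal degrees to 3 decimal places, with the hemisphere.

Bx = cos φ₂ cos Δλ = -0.130315,  By = cos φ₂ sin Δλ = 0.396076
φₘ = atan2(sin φ₁ + sin φ₂, √((cos φ₁ + Bx)² + By²)) = -51.16398°
λₘ = λ₁ + atan2(By, cos φ₁ + Bx) = -163.82277°

163.823°W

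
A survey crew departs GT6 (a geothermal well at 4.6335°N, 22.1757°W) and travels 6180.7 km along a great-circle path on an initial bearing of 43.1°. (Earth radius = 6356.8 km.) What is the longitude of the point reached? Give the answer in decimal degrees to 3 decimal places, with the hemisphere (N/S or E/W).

25.571°E

δ = d/R = 6180.7/6356.8 = 0.972297 rad
φ₂ = arcsin(sin φ₁ cos δ + cos φ₁ sin δ cos θ)
   = arcsin(0.08078·0.56340 + 0.99673·0.82618·0.73016) = 40.29988°
λ₂ = λ₁ + atan2(sin θ sin δ cos φ₁, cos δ − sin φ₁ sin φ₂) = 25.57059°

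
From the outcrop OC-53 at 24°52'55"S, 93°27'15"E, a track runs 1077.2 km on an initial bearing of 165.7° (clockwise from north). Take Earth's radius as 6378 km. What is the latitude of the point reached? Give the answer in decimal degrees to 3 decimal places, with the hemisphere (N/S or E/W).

34.231°S

OC-53: φ = -24.88194°, λ = +93.45417°
δ = d/R = 1077.2/6378 = 0.168893 rad
φ₂ = arcsin(sin φ₁ cos δ + cos φ₁ sin δ cos θ)
   = arcsin(-0.42075·0.98577 + 0.90718·0.16809·-0.96902) = -34.23074°
λ₂ = λ₁ + atan2(sin θ sin δ cos φ₁, cos δ − sin φ₁ sin φ₂) = 96.33260°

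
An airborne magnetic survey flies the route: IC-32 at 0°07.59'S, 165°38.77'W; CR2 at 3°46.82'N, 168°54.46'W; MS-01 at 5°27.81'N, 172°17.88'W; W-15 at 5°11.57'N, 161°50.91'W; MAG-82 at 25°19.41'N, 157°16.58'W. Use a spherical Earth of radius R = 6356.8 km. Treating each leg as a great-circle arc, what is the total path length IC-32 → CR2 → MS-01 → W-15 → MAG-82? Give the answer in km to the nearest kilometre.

4424 km

IC-32: φ = -0.12650°, λ = -165.64617°
CR2: φ = +3.78033°, λ = -168.90767°
MS-01: φ = +5.46350°, λ = -172.29800°
W-15: φ = +5.19283°, λ = -161.84850°
MAG-82: φ = +25.32350°, λ = -157.27633°
IC-32→CR2: c = 0.088799 rad, d = 564.48 km
CR2→MS-01: c = 0.065889 rad, d = 418.84 km
MS-01→W-15: c = 0.181649 rad, d = 1154.71 km
W-15→MAG-82: c = 0.359578 rad, d = 2285.76 km
Total = 564.48 + 418.84 + 1154.71 + 2285.76 = 4423.79 km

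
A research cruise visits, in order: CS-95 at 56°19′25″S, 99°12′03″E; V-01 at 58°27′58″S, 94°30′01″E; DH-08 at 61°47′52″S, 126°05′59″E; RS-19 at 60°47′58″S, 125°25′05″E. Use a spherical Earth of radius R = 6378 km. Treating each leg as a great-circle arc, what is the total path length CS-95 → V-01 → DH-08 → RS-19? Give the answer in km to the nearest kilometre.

2258 km

CS-95: φ = -56.32361°, λ = +99.20083°
V-01: φ = -58.46611°, λ = +94.50028°
DH-08: φ = -61.79778°, λ = +126.09972°
RS-19: φ = -60.79944°, λ = +125.41806°
CS-95→V-01: c = 0.057878 rad, d = 369.15 km
V-01→DH-08: c = 0.277791 rad, d = 1771.75 km
DH-08→RS-19: c = 0.018337 rad, d = 116.95 km
Total = 369.15 + 1771.75 + 116.95 = 2257.85 km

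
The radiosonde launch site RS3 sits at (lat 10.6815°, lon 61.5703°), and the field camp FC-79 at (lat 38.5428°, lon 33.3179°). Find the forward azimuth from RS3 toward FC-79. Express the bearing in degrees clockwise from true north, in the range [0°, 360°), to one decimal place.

322.6°

Δλ = -28.2524°
y = sin Δλ · cos φ₂ = -0.370232
x = cos φ₁ sin φ₂ − sin φ₁ cos φ₂ cos Δλ = 0.484603
θ = atan2(y, x) = -37.3795° → 322.6205° (mod 360°)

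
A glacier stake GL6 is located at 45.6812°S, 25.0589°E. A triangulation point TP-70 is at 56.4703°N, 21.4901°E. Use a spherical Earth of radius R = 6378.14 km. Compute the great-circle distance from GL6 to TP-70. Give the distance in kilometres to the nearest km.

Δφ = 102.1515°,  Δλ = -3.5688°
a = sin²(Δφ/2) + cos φ₁ cos φ₂ sin²(Δλ/2) = 0.605623
c = 2·arcsin(√a) = 1.783646 rad = 102.1954°
d = R·c = 6378.14 × 1.783646 = 11376.3 km

11376 km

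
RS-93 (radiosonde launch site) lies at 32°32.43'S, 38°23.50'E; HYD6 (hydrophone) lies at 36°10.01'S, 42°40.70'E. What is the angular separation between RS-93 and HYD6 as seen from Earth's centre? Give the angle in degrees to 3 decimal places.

5.066°

RS-93: φ = -32.54050°, λ = +38.39167°
HYD6: φ = -36.16683°, λ = +42.67833°
Δφ = -3.6263°,  Δλ = 4.2867°
a = sin²(Δφ/2) + cos φ₁ cos φ₂ sin²(Δλ/2) = 0.001953
c = 2·arcsin(√a) = 0.088415 rad = 5.0658°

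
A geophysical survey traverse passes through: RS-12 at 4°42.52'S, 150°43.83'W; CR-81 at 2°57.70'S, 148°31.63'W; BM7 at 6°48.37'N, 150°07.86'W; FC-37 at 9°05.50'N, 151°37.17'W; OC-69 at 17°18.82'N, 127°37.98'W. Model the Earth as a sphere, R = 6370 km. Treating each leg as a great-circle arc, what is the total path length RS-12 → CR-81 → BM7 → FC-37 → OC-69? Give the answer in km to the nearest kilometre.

RS-12: φ = -4.70867°, λ = -150.73050°
CR-81: φ = -2.96167°, λ = -148.52717°
BM7: φ = +6.80617°, λ = -150.13100°
FC-37: φ = +9.09167°, λ = -151.61950°
OC-69: φ = +17.31367°, λ = -127.63300°
RS-12→CR-81: c = 0.049008 rad, d = 312.18 km
CR-81→BM7: c = 0.172756 rad, d = 1100.45 km
BM7→FC-37: c = 0.047467 rad, d = 302.36 km
FC-37→OC-69: c = 0.431567 rad, d = 2749.08 km
Total = 312.18 + 1100.45 + 302.36 + 2749.08 = 4464.08 km

4464 km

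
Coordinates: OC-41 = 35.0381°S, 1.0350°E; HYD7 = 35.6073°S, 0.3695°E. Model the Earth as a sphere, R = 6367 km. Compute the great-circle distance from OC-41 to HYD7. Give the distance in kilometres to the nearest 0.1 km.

87.4 km

Δφ = -0.5692°,  Δλ = -0.6655°
a = sin²(Δφ/2) + cos φ₁ cos φ₂ sin²(Δλ/2) = 0.000047
c = 2·arcsin(√a) = 0.013730 rad = 0.7866°
d = R·c = 6367 × 0.013730 = 87.4 km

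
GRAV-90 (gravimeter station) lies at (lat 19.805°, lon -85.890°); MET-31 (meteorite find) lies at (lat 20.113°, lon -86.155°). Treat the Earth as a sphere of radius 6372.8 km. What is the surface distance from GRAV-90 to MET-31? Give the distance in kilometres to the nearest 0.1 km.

Δφ = 0.3080°,  Δλ = -0.2650°
a = sin²(Δφ/2) + cos φ₁ cos φ₂ sin²(Δλ/2) = 0.000012
c = 2·arcsin(√a) = 0.006913 rad = 0.3961°
d = R·c = 6372.8 × 0.006913 = 44.1 km

44.1 km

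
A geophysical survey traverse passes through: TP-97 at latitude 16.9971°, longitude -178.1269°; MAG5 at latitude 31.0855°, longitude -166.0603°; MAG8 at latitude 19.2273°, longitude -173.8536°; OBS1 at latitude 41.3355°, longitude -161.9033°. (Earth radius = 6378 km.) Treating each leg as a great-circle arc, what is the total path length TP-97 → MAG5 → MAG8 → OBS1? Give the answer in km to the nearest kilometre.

TP-97→MAG5: c = 0.311660 rad, d = 1987.77 km
MAG5→MAG8: c = 0.240620 rad, d = 1534.67 km
MAG8→OBS1: c = 0.424828 rad, d = 2709.55 km
Total = 1987.77 + 1534.67 + 2709.55 = 6231.99 km

6232 km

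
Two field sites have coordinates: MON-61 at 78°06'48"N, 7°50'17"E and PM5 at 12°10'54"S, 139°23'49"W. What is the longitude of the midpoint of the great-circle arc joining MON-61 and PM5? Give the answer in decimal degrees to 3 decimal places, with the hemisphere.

131.506°W

MON-61: φ = +78.11333°, λ = +7.83806°
PM5: φ = -12.18167°, λ = -139.39694°
Bx = cos φ₂ cos Δλ = -0.821963,  By = cos φ₂ sin Δλ = -0.529009
φₘ = atan2(sin φ₁ + sin φ₂, √((cos φ₁ + Bx)² + By²)) = 43.38905°
λₘ = λ₁ + atan2(By, cos φ₁ + Bx) = -131.50599°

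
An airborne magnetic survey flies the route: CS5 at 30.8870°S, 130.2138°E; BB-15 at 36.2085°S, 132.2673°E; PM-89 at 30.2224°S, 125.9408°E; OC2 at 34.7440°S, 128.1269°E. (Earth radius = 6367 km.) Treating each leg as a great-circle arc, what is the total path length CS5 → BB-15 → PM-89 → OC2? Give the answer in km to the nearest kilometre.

2051 km

CS5→BB-15: c = 0.097555 rad, d = 621.13 km
BB-15→PM-89: c = 0.139387 rad, d = 887.48 km
PM-89→OC2: c = 0.085220 rad, d = 542.60 km
Total = 621.13 + 887.48 + 542.60 = 2051.21 km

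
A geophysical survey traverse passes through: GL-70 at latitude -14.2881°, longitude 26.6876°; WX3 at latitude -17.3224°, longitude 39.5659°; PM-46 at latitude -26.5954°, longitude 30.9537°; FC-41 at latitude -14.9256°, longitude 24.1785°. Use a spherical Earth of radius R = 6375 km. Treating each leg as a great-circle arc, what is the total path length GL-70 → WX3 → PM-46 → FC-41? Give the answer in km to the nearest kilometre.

GL-70→WX3: c = 0.222597 rad, d = 1419.06 km
WX3→PM-46: c = 0.213447 rad, d = 1360.72 km
PM-46→FC-41: c = 0.231620 rad, d = 1476.58 km
Total = 1419.06 + 1360.72 + 1476.58 = 4256.36 km

4256 km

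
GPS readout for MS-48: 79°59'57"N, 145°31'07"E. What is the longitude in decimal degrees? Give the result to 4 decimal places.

145° + 31′/60 + 7″/3600 = 145 + 0.51667 + 0.00194 = 145.5186°

145.5186°E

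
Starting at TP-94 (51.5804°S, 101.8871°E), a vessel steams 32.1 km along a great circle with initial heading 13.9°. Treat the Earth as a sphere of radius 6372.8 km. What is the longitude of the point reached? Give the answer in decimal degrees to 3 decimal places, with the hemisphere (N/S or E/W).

δ = d/R = 32.1/6372.8 = 0.005037 rad
φ₂ = arcsin(sin φ₁ cos δ + cos φ₁ sin δ cos θ)
   = arcsin(-0.78348·0.99999 + 0.62142·0.00504·0.97072) = -51.30020°
λ₂ = λ₁ + atan2(sin θ sin δ cos φ₁, cos δ − sin φ₁ sin φ₂) = 101.99798°

101.998°E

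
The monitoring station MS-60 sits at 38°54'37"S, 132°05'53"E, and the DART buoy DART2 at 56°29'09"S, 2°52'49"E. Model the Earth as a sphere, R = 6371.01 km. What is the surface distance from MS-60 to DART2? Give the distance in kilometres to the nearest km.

MS-60: φ = -38.91028°, λ = +132.09806°
DART2: φ = -56.48583°, λ = +2.88028°
Δφ = -17.5756°,  Δλ = -129.2178°
a = sin²(Δφ/2) + cos φ₁ cos φ₂ sin²(Δλ/2) = 0.373984
c = 2·arcsin(√a) = 1.316017 rad = 75.4022°
d = R·c = 6371.01 × 1.316017 = 8384.4 km

8384 km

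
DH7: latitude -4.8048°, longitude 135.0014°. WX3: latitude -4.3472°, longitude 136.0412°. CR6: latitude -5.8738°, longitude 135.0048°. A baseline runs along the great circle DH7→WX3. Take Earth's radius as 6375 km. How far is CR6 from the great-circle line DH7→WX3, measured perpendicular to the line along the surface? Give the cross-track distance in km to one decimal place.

109.0 km

δ₁₃ = central angle DH7→CR6 = 0.018658 rad  (haversine)
θ₁₃ = bearing DH7→CR6 = 179.819°,  θ₁₂ = bearing DH7→WX3 = 66.221°
dₓₜ = R·arcsin(sin δ₁₃ · sin(θ₁₃ − θ₁₂)) = 6375·arcsin(0.01866·sin(113.598°)) = 108.995 km
|dₓₜ| = 108.995 km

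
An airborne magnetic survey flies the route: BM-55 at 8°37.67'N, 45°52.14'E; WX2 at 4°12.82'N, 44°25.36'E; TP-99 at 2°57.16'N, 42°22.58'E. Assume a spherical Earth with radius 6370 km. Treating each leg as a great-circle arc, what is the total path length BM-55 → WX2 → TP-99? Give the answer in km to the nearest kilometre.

783 km

BM-55: φ = +8.62783°, λ = +45.86900°
WX2: φ = +4.21367°, λ = +44.42267°
TP-99: φ = +2.95267°, λ = +42.37633°
BM-55→WX2: c = 0.081021 rad, d = 516.10 km
WX2→TP-99: c = 0.041892 rad, d = 266.85 km
Total = 516.10 + 266.85 = 782.95 km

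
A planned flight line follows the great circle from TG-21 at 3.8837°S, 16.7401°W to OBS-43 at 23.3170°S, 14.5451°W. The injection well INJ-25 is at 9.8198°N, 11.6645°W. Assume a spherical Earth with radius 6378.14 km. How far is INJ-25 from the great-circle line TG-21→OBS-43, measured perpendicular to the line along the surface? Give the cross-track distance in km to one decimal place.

δ₁₃ = central angle TG-21→INJ-25 = 0.254935 rad  (haversine)
θ₁₃ = bearing TG-21→INJ-25 = 20.223°,  θ₁₂ = bearing TG-21→OBS-43 = 173.966°
dₓₜ = R·arcsin(sin δ₁₃ · sin(θ₁₃ − θ₁₂)) = 6378.14·arcsin(0.25218·sin(-153.743°)) = -713.062 km
|dₓₜ| = 713.062 km

713.1 km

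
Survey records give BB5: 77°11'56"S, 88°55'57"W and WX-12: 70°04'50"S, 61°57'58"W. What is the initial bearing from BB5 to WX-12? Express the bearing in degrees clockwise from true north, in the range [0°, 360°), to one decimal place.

60.4°

BB5: φ = -77.19889°, λ = -88.93250°
WX-12: φ = -70.08056°, λ = -61.96611°
Δλ = 26.9664°
y = sin Δλ · cos φ₂ = 0.154496
x = cos φ₁ sin φ₂ − sin φ₁ cos φ₂ cos Δλ = 0.087796
θ = atan2(y, x) = 60.3914° → 60.3914° (mod 360°)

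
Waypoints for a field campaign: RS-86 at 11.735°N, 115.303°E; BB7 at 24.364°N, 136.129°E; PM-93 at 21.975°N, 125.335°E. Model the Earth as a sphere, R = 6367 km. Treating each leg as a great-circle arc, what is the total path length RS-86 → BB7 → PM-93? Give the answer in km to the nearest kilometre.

RS-86→BB7: c = 0.408964 rad, d = 2603.87 km
BB7→PM-93: c = 0.178087 rad, d = 1133.88 km
Total = 2603.87 + 1133.88 = 3737.75 km

3738 km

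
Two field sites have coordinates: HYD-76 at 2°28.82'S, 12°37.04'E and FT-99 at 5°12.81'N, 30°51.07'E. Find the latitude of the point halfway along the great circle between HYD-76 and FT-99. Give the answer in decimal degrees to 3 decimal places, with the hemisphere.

HYD-76: φ = -2.48033°, λ = +12.61733°
FT-99: φ = +5.21350°, λ = +30.85117°
Bx = cos φ₂ cos Δλ = 0.945858,  By = cos φ₂ sin Δλ = 0.311601
φₘ = atan2(sin φ₁ + sin φ₂, √((cos φ₁ + Bx)² + By²)) = 1.38406°
λₘ = λ₁ + atan2(By, cos φ₁ + Bx) = 21.71950°

1.384°N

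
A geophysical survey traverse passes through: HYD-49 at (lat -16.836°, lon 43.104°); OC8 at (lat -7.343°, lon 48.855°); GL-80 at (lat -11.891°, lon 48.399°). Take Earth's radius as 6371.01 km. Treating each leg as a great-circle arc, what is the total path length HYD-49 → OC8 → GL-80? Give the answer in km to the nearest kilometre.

1735 km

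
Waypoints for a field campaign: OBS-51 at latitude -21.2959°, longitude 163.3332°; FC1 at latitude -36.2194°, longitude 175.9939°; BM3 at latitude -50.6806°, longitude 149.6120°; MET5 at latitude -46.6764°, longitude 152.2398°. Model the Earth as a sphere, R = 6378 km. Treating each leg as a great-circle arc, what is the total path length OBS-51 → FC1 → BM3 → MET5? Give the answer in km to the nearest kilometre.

OBS-51→FC1: c = 0.323924 rad, d = 2065.99 km
FC1→BM3: c = 0.415098 rad, d = 2647.49 km
BM3→MET5: c = 0.076153 rad, d = 485.70 km
Total = 2065.99 + 2647.49 + 485.70 = 5199.19 km

5199 km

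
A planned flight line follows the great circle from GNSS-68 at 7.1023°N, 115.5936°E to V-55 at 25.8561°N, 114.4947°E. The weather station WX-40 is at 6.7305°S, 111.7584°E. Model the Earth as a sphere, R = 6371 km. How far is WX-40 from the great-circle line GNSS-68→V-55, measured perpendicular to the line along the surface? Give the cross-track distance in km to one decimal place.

504.7 km

δ₁₃ = central angle GNSS-68→WX-40 = 0.250492 rad  (haversine)
θ₁₃ = bearing GNSS-68→WX-40 = 195.544°,  θ₁₂ = bearing GNSS-68→V-55 = 356.927°
dₓₜ = R·arcsin(sin δ₁₃ · sin(θ₁₃ − θ₁₂)) = 6371·arcsin(0.24788·sin(-161.384°)) = -504.670 km
|dₓₜ| = 504.670 km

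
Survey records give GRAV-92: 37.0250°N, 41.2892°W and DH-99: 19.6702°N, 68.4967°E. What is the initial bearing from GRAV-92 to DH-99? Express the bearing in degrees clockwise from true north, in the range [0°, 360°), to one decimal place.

62.5°

Δλ = 109.7859°
y = sin Δλ · cos φ₂ = 0.886055
x = cos φ₁ sin φ₂ − sin φ₁ cos φ₂ cos Δλ = 0.460678
θ = atan2(y, x) = 62.5291° → 62.5291° (mod 360°)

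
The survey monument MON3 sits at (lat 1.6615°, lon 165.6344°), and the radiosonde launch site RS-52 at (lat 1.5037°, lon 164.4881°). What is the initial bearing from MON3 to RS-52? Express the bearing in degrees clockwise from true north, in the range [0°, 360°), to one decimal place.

262.2°

Δλ = -1.1463°
y = sin Δλ · cos φ₂ = -0.019998
x = cos φ₁ sin φ₂ − sin φ₁ cos φ₂ cos Δλ = -0.002748
θ = atan2(y, x) = -97.8250° → 262.1750° (mod 360°)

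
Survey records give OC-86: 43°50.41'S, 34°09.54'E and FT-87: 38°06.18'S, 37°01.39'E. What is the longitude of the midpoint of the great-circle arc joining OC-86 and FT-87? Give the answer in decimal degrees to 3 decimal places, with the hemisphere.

35.653°E

OC-86: φ = -43.84017°, λ = +34.15900°
FT-87: φ = -38.10300°, λ = +37.02317°
Bx = cos φ₂ cos Δλ = 0.785920,  By = cos φ₂ sin Δλ = 0.039320
φₘ = atan2(sin φ₁ + sin φ₂, √((cos φ₁ + Bx)² + By²)) = -40.98043°
λₘ = λ₁ + atan2(By, cos φ₁ + Bx) = 35.65341°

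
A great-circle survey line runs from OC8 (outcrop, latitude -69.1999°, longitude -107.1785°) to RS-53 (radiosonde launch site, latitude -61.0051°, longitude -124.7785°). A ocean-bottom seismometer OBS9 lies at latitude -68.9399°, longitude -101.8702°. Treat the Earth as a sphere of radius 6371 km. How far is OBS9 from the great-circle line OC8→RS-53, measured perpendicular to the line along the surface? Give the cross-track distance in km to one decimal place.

150.3 km

δ₁₃ = central angle OC8→OBS9 = 0.033395 rad  (haversine)
θ₁₃ = bearing OC8→OBS9 = 84.678°,  θ₁₂ = bearing OC8→RS-53 = 309.618°
dₓₜ = R·arcsin(sin δ₁₃ · sin(θ₁₃ − θ₁₂)) = 6371·arcsin(0.03339·sin(-224.940°)) = 150.273 km
|dₓₜ| = 150.273 km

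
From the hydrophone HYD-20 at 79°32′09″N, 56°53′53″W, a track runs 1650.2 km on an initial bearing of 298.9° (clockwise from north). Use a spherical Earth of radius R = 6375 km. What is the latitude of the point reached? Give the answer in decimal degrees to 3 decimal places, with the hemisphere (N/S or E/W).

76.674°N

HYD-20: φ = +79.53583°, λ = -56.89806°
δ = d/R = 1650.2/6375 = 0.258855 rad
φ₂ = arcsin(sin φ₁ cos δ + cos φ₁ sin δ cos θ)
   = arcsin(0.98337·0.96668 + 0.18162·0.25597·0.48328) = 76.67399°
λ₂ = λ₁ + atan2(sin θ sin δ cos φ₁, cos δ − sin φ₁ sin φ₂) = -133.36935°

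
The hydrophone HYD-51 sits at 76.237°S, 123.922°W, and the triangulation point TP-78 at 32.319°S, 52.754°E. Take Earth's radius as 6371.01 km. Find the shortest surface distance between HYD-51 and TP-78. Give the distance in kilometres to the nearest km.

7942 km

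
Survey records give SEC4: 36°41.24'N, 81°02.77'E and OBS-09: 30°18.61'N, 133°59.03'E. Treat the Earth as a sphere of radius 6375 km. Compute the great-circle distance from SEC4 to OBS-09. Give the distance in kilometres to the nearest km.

SEC4: φ = +36.68733°, λ = +81.04617°
OBS-09: φ = +30.31017°, λ = +133.98383°
Δφ = -6.3772°,  Δλ = 52.9377°
a = sin²(Δφ/2) + cos φ₁ cos φ₂ sin²(Δλ/2) = 0.140623
c = 2·arcsin(√a) = 0.768789 rad = 44.0484°
d = R·c = 6375 × 0.768789 = 4901.0 km

4901 km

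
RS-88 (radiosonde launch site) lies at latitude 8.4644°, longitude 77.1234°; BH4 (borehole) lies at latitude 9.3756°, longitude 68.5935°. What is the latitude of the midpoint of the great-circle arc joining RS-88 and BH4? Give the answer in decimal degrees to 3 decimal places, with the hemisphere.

8.944°N

Bx = cos φ₂ cos Δλ = 0.975728,  By = cos φ₂ sin Δλ = -0.146344
φₘ = atan2(sin φ₁ + sin φ₂, √((cos φ₁ + Bx)² + By²)) = 8.94437°
λₘ = λ₁ + atan2(By, cos φ₁ + Bx) = 72.86378°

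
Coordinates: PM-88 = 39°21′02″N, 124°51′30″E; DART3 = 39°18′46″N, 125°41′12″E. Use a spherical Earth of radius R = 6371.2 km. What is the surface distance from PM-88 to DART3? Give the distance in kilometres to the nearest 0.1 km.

PM-88: φ = +39.35056°, λ = +124.85833°
DART3: φ = +39.31278°, λ = +125.68667°
Δφ = -0.0378°,  Δλ = 0.8283°
a = sin²(Δφ/2) + cos φ₁ cos φ₂ sin²(Δλ/2) = 0.000031
c = 2·arcsin(√a) = 0.011202 rad = 0.6418°
d = R·c = 6371.2 × 0.011202 = 71.4 km

71.4 km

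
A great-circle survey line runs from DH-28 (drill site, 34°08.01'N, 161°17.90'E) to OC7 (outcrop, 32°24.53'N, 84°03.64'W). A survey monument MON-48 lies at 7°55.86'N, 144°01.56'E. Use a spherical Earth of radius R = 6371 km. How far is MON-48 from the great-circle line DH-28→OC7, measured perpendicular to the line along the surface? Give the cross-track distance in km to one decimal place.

DH-28: φ = +34.13350°, λ = +161.29833°
OC7: φ = +32.40883°, λ = -84.06067°
MON-48: φ = +7.93100°, λ = +144.02600°
δ₁₃ = central angle DH-28→MON-48 = 0.534999 rad  (haversine)
θ₁₃ = bearing DH-28→MON-48 = 215.225°,  θ₁₂ = bearing DH-28→OC7 = 50.121°
dₓₜ = R·arcsin(sin δ₁₃ · sin(θ₁₃ − θ₁₂)) = 6371·arcsin(0.50984·sin(165.104°)) = 837.381 km
|dₓₜ| = 837.381 km

837.4 km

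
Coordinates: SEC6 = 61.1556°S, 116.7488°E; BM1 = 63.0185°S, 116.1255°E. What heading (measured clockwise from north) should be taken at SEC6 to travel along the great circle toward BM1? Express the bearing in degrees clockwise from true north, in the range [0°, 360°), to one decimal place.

Δλ = -0.6233°
y = sin Δλ · cos φ₂ = -0.004936
x = cos φ₁ sin φ₂ − sin φ₁ cos φ₂ cos Δλ = -0.032532
θ = atan2(y, x) = -171.3731° → 188.6269° (mod 360°)

188.6°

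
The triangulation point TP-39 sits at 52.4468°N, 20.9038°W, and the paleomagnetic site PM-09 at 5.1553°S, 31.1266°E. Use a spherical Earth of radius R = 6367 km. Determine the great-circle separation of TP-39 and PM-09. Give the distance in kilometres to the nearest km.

Δφ = -57.6021°,  Δλ = 52.0304°
a = sin²(Δφ/2) + cos φ₁ cos φ₂ sin²(Δλ/2) = 0.348882
c = 2·arcsin(√a) = 1.263759 rad = 72.4080°
d = R·c = 6367 × 1.263759 = 8046.4 km

8046 km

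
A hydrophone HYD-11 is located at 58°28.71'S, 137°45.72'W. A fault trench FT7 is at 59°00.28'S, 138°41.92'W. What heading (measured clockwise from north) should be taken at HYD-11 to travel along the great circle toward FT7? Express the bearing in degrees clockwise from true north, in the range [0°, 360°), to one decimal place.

222.3°

HYD-11: φ = -58.47850°, λ = -137.76200°
FT7: φ = -59.00467°, λ = -138.69867°
Δλ = -0.9367°
y = sin Δλ · cos φ₂ = -0.008418
x = cos φ₁ sin φ₂ − sin φ₁ cos φ₂ cos Δλ = -0.009242
θ = atan2(y, x) = -137.6701° → 222.3299° (mod 360°)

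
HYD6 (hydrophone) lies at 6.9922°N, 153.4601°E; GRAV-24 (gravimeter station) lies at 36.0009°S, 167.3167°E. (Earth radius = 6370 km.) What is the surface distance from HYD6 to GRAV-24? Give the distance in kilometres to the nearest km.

4994 km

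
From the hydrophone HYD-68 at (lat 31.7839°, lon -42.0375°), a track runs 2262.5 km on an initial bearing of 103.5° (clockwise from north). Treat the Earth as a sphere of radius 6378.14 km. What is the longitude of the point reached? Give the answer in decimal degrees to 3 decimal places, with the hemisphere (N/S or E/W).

20.130°W

δ = d/R = 2262.5/6378.14 = 0.354727 rad
φ₂ = arcsin(sin φ₁ cos δ + cos φ₁ sin δ cos θ)
   = arcsin(0.52672·0.93774 + 0.85004·0.34733·-0.23345) = 25.15065°
λ₂ = λ₁ + atan2(sin θ sin δ cos φ₁, cos δ − sin φ₁ sin φ₂) = -20.12988°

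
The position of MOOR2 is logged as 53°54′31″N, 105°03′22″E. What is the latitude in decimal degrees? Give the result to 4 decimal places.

53° + 54′/60 + 31″/3600 = 53 + 0.90000 + 0.00861 = 53.9086°

53.9086°N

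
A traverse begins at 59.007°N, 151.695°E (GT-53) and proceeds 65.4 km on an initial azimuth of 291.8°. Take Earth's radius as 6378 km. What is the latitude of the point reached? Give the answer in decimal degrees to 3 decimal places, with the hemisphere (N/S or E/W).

59.221°N

δ = d/R = 65.4/6378 = 0.010254 rad
φ₂ = arcsin(sin φ₁ cos δ + cos φ₁ sin δ cos θ)
   = arcsin(0.85723·0.99995 + 0.51493·0.01025·0.37137) = 59.22083°
λ₂ = λ₁ + atan2(sin θ sin δ cos φ₁, cos δ − sin φ₁ sin φ₂) = 150.62898°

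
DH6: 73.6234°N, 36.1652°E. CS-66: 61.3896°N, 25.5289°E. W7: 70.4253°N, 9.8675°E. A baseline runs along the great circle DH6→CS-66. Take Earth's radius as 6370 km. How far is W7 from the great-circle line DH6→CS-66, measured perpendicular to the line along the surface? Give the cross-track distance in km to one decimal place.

δ₁₃ = central angle DH6→W7 = 0.150701 rad  (haversine)
θ₁₃ = bearing DH6→W7 = 261.373°,  θ₁₂ = bearing DH6→CS-66 = 203.424°
dₓₜ = R·arcsin(sin δ₁₃ · sin(θ₁₃ − θ₁₂)) = 6370·arcsin(0.15013·sin(57.949°)) = 812.769 km
|dₓₜ| = 812.769 km

812.8 km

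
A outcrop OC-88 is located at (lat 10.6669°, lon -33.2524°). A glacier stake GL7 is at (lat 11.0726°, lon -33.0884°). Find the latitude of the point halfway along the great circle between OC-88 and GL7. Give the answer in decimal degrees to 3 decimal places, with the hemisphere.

Bx = cos φ₂ cos Δλ = 0.981381,  By = cos φ₂ sin Δλ = 0.002809
φₘ = atan2(sin φ₁ + sin φ₂, √((cos φ₁ + Bx)² + By²)) = 10.86976°
λₘ = λ₁ + atan2(By, cos φ₁ + Bx) = -33.17046°

10.870°N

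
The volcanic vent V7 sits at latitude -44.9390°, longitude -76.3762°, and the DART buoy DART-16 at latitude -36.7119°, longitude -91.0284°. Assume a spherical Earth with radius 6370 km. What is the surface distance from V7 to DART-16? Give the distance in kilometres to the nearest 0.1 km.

Δφ = 8.2271°,  Δλ = -14.6522°
a = sin²(Δφ/2) + cos φ₁ cos φ₂ sin²(Δλ/2) = 0.014373
c = 2·arcsin(√a) = 0.240351 rad = 13.7711°
d = R·c = 6370 × 0.240351 = 1531.0 km

1531.0 km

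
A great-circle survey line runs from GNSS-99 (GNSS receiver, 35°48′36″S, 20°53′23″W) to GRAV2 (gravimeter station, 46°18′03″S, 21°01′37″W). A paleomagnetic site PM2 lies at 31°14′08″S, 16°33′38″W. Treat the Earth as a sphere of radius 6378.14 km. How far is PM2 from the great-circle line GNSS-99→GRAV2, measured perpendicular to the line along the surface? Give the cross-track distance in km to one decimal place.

407.4 km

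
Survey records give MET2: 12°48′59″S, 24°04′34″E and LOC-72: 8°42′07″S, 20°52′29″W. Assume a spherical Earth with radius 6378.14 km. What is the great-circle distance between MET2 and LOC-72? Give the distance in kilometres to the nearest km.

4931 km

MET2: φ = -12.81639°, λ = +24.07611°
LOC-72: φ = -8.70194°, λ = -20.87472°
Δφ = 4.1144°,  Δλ = -44.9508°
a = sin²(Δφ/2) + cos φ₁ cos φ₂ sin²(Δλ/2) = 0.142151
c = 2·arcsin(√a) = 0.773172 rad = 44.2995°
d = R·c = 6378.14 × 0.773172 = 4931.4 km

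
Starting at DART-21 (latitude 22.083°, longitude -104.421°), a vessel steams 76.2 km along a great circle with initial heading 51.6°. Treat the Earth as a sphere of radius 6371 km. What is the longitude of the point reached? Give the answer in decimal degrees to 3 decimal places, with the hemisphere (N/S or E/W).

δ = d/R = 76.2/6371 = 0.011960 rad
φ₂ = arcsin(sin φ₁ cos δ + cos φ₁ sin δ cos θ)
   = arcsin(0.37595·0.99993 + 0.92664·0.01196·0.62115) = 22.50763°
λ₂ = λ₁ + atan2(sin θ sin δ cos φ₁, cos δ − sin φ₁ sin φ₂) = -103.83967°

103.840°W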